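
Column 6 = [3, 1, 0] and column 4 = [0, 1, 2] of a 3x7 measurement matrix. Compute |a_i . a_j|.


Inner product: 3*0 + 1*1 + 0*2
Products: [0, 1, 0]
Sum = 1.
|dot| = 1.

1


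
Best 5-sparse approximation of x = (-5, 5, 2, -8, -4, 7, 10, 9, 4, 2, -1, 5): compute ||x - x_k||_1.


Sorted |x_i| descending: [10, 9, 8, 7, 5, 5, 5, 4, 4, 2, 2, 1]
Keep top 5: [10, 9, 8, 7, 5]
Tail entries: [5, 5, 4, 4, 2, 2, 1]
L1 error = sum of tail = 23.

23


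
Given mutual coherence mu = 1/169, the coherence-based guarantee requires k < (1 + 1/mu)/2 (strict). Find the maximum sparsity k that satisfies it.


1/mu = 169.
1 + 1/mu = 170.
(1 + 1/mu)/2 = 85 is an integer and the inequality is strict, so k_max = 85 - 1 = 84.

84


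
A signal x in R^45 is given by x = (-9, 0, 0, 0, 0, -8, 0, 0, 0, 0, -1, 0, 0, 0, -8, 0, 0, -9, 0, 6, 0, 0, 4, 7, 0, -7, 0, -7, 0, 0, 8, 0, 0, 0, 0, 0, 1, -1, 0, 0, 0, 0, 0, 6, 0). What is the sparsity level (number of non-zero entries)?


Non-zero positions: [0, 5, 10, 14, 17, 19, 22, 23, 25, 27, 30, 36, 37, 43].
Sparsity = 14.

14


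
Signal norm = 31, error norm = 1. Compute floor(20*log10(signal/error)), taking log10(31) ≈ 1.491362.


||x||/||e|| = 31/1 = 31.
log10(31) ≈ 1.491362.
20*log10(||x||/||e||) ≈ 20*1.491362 = 29.82724.
floor(29.82724) = 29.

29


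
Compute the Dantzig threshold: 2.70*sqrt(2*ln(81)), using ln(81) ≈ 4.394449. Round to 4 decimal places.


ln(81) ≈ 4.394449.
2*ln(n) ≈ 8.788898.
sqrt(2*ln(n)) ≈ sqrt(8.788898) ≈ 2.964608.
threshold ≈ 2.70*2.964608 = 8.0044416 ≈ 8.0044.

8.0044


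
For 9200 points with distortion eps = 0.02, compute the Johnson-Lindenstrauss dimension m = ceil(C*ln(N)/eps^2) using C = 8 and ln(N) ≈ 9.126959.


ln(9200) ≈ 9.126959.
eps^2 = 0.02^2 = 0.0004.
C*ln(N)/eps^2 ≈ 8*9.126959/0.0004 ≈ 182539.18.
m = ceil(182539.18) = 182540.

182540


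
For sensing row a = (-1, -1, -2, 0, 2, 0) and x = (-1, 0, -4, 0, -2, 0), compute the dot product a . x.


Non-zero terms: ['-1*-1', '-2*-4', '2*-2']
Products: [1, 8, -4]
y = sum = 5.

5


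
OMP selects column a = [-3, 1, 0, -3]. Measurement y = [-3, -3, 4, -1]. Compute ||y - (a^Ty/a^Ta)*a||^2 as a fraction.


a^T a = 19.
a^T y = 9.
coeff = 9/19 = 9/19.
||r||^2 = 584/19.

584/19


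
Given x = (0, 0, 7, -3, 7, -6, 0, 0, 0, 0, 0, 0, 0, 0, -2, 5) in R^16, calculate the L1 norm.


Non-zero entries: [(2, 7), (3, -3), (4, 7), (5, -6), (14, -2), (15, 5)]
Absolute values: [7, 3, 7, 6, 2, 5]
||x||_1 = sum = 30.

30


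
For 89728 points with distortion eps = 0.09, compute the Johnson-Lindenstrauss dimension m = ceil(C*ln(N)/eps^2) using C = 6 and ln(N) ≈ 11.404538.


ln(89728) ≈ 11.404538.
eps^2 = 0.09^2 = 0.0081.
C*ln(N)/eps^2 ≈ 6*11.404538/0.0081 ≈ 8447.8059.
m = ceil(8447.8059) = 8448.

8448


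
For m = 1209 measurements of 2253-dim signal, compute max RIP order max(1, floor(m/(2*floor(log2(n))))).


floor(log2(2253)) = 11.
2*11 = 22.
m/(2*floor(log2(n))) = 1209/22 ≈ 54.9545.
floor = 54.
k = max(1, 54) = 54.

54


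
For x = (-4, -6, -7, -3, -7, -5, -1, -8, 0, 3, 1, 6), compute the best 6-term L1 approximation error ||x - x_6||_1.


Sorted |x_i| descending: [8, 7, 7, 6, 6, 5, 4, 3, 3, 1, 1, 0]
Keep top 6: [8, 7, 7, 6, 6, 5]
Tail entries: [4, 3, 3, 1, 1, 0]
L1 error = sum of tail = 12.

12


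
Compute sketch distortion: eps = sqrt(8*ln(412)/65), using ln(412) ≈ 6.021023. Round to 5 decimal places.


ln(412) ≈ 6.021023.
8*ln(N)/m ≈ 8*6.021023/65 ≈ 0.74104898.
eps = sqrt(0.74104898) ≈ 0.860842 ≈ 0.86084.

0.86084


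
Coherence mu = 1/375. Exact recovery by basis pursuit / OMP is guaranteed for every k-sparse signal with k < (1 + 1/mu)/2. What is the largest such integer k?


1/mu = 375.
1 + 1/mu = 376.
(1 + 1/mu)/2 = 188 is an integer and the inequality is strict, so k_max = 188 - 1 = 187.

187


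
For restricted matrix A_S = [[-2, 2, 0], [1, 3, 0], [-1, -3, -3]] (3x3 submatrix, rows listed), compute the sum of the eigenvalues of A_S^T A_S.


Sum of eigenvalues of A_S^T A_S = trace(A_S^T A_S) = sum of squared column norms of A_S.
A_S^T A_S diagonal: [6, 22, 9].
trace = 6 + 22 + 9 = 37.

37


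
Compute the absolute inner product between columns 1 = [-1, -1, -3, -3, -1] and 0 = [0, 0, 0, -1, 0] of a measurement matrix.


Inner product: -1*0 + -1*0 + -3*0 + -3*-1 + -1*0
Products: [0, 0, 0, 3, 0]
Sum = 3.
|dot| = 3.

3


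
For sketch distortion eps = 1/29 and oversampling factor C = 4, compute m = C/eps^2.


1/eps = 29.
(1/eps)^2 = 841.
m = 4*841 = 3364.

3364


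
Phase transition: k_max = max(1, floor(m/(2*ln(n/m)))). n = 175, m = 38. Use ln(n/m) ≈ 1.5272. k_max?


n/m = 175/38.
ln(n/m) ≈ 1.5272.
2*ln(n/m) ≈ 3.0544.
m/(2*ln(n/m)) ≈ 38/3.0544 ≈ 12.4411.
floor = 12.
k_max = max(1, 12) = 12.

12


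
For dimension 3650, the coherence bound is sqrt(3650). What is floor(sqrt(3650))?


60^2 = 3600 <= 3650 < 3721 = 61^2, so 60 <= sqrt(3650) < 61.
floor(sqrt(3650)) = 60.

60


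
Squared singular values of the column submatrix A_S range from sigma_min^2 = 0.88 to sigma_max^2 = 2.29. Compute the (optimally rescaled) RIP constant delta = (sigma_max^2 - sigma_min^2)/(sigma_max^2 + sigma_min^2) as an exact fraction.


lambda_max - lambda_min = 2.29 - 0.88 = 1.41.
lambda_max + lambda_min = 2.29 + 0.88 = 3.17.
delta = 1.41/3.17 = 141/317.

141/317


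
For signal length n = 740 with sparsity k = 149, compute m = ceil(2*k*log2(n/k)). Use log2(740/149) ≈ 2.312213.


log2(n/k) = log2(740/149) ≈ 2.312213.
2*k*log2(n/k) ≈ 2*149*2.312213 = 689.039474.
m = ceil(689.039474) = 690.

690


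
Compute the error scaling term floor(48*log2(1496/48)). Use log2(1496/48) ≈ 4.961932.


log2(n/k) = log2(1496/48) ≈ 4.961932.
k*log2(n/k) ≈ 48*4.961932 = 238.172736.
floor(238.172736) = 238.

238


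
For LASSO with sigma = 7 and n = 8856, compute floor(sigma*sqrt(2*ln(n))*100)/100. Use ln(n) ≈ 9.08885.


ln(8856) ≈ 9.08885.
2*ln(n) ≈ 18.1777.
sqrt(2*ln(n)) ≈ sqrt(18.1777) ≈ 4.263531.
lambda ≈ 7*4.263531 = 29.844717.
floor(lambda*100)/100 = 29.84.

29.84


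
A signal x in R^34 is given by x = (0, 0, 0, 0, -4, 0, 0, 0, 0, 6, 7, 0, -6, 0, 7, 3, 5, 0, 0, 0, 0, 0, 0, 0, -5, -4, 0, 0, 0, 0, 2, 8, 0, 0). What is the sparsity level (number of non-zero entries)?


Non-zero positions: [4, 9, 10, 12, 14, 15, 16, 24, 25, 30, 31].
Sparsity = 11.

11


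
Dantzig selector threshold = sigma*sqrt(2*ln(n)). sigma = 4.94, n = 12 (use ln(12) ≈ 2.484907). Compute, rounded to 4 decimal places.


ln(12) ≈ 2.484907.
2*ln(n) ≈ 4.969814.
sqrt(2*ln(n)) ≈ sqrt(4.969814) ≈ 2.229308.
threshold ≈ 4.94*2.229308 = 11.01278152 ≈ 11.0128.

11.0128


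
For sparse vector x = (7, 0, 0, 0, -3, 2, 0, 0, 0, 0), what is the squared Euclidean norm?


Non-zero entries: [(0, 7), (4, -3), (5, 2)]
Squares: [49, 9, 4]
||x||_2^2 = sum = 62.

62


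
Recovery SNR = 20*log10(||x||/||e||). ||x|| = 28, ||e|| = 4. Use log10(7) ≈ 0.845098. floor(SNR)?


||x||/||e|| = 28/4 = 7.
log10(7) ≈ 0.845098.
20*log10(||x||/||e||) ≈ 20*0.845098 = 16.90196.
floor(16.90196) = 16.

16


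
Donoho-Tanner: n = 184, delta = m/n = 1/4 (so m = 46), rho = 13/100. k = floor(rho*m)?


m = 1/4*184 = 46.
rho = 13/100.
rho*m = 13/100*46 = 5.98.
k = floor(5.98) = 5.

5


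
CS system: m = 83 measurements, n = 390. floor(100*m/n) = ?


100*m/n = 100*83/390 ≈ 21.2821.
floor = 21.

21


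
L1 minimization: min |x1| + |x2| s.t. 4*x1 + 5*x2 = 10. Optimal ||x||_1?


Axis intercepts:
  x1 = 5/2, x2 = 0: L1 = 5/2
  x1 = 0, x2 = 2: L1 = 2
x* = (0, 2)
||x*||_1 = 2.

2


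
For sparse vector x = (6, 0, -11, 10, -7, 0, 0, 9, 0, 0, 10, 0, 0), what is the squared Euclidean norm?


Non-zero entries: [(0, 6), (2, -11), (3, 10), (4, -7), (7, 9), (10, 10)]
Squares: [36, 121, 100, 49, 81, 100]
||x||_2^2 = sum = 487.

487


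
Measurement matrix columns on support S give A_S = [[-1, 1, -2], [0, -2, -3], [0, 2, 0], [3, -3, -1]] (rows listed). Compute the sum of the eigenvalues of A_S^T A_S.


Sum of eigenvalues of A_S^T A_S = trace(A_S^T A_S) = sum of squared column norms of A_S.
A_S^T A_S diagonal: [10, 18, 14].
trace = 10 + 18 + 14 = 42.

42


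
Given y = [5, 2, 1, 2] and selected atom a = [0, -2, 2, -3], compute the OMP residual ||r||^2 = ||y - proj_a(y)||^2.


a^T a = 17.
a^T y = -8.
coeff = -8/17 = -8/17.
||r||^2 = 514/17.

514/17


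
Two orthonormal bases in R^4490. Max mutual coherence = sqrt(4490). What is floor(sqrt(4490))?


67^2 = 4489 <= 4490 < 4624 = 68^2, so 67 <= sqrt(4490) < 68.
floor(sqrt(4490)) = 67.

67


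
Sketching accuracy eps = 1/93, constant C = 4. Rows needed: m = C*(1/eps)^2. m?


1/eps = 93.
(1/eps)^2 = 8649.
m = 4*8649 = 34596.

34596


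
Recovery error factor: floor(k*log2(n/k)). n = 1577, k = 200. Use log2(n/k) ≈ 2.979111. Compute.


log2(n/k) = log2(1577/200) ≈ 2.979111.
k*log2(n/k) ≈ 200*2.979111 = 595.8222.
floor(595.8222) = 595.

595


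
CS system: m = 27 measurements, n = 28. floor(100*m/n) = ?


100*m/n = 100*27/28 ≈ 96.4286.
floor = 96.

96


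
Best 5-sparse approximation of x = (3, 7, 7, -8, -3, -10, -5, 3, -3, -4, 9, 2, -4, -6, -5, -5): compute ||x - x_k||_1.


Sorted |x_i| descending: [10, 9, 8, 7, 7, 6, 5, 5, 5, 4, 4, 3, 3, 3, 3, 2]
Keep top 5: [10, 9, 8, 7, 7]
Tail entries: [6, 5, 5, 5, 4, 4, 3, 3, 3, 3, 2]
L1 error = sum of tail = 43.

43


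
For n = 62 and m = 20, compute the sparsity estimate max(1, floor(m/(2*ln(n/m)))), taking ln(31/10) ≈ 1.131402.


n/m = 62/20 = 31/10.
ln(n/m) ≈ 1.131402.
2*ln(n/m) ≈ 2.262804.
m/(2*ln(n/m)) ≈ 20/2.262804 ≈ 8.8386.
floor = 8.
k_max = max(1, 8) = 8.

8


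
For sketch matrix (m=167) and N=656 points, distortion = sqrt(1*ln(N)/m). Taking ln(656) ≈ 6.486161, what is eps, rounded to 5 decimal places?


ln(656) ≈ 6.486161.
1*ln(N)/m ≈ 1*6.486161/167 ≈ 0.03883929.
eps = sqrt(0.03883929) ≈ 0.1970769 ≈ 0.19708.

0.19708


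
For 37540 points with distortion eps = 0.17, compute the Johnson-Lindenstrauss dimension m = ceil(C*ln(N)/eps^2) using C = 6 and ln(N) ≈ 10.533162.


ln(37540) ≈ 10.533162.
eps^2 = 0.17^2 = 0.0289.
C*ln(N)/eps^2 ≈ 6*10.533162/0.0289 ≈ 2186.8156.
m = ceil(2186.8156) = 2187.

2187


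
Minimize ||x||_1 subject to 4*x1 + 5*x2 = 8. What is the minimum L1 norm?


Axis intercepts:
  x1 = 2, x2 = 0: L1 = 2
  x1 = 0, x2 = 8/5: L1 = 8/5
x* = (0, 8/5)
||x*||_1 = 8/5.

8/5


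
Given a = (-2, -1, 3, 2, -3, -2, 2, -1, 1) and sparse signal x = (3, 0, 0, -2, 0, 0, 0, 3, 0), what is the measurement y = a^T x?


Non-zero terms: ['-2*3', '2*-2', '-1*3']
Products: [-6, -4, -3]
y = sum = -13.

-13


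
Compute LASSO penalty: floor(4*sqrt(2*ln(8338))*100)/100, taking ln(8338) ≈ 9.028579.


ln(8338) ≈ 9.028579.
2*ln(n) ≈ 18.057158.
sqrt(2*ln(n)) ≈ sqrt(18.057158) ≈ 4.249371.
lambda ≈ 4*4.249371 = 16.997484.
floor(lambda*100)/100 = 16.99.

16.99


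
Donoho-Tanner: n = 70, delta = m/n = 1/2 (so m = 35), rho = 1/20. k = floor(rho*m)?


m = 1/2*70 = 35.
rho = 1/20.
rho*m = 1/20*35 = 1.75.
k = floor(1.75) = 1.

1


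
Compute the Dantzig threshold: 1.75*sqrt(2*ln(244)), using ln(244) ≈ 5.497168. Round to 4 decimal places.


ln(244) ≈ 5.497168.
2*ln(n) ≈ 10.994336.
sqrt(2*ln(n)) ≈ sqrt(10.994336) ≈ 3.315771.
threshold ≈ 1.75*3.315771 = 5.80259925 ≈ 5.8026.

5.8026


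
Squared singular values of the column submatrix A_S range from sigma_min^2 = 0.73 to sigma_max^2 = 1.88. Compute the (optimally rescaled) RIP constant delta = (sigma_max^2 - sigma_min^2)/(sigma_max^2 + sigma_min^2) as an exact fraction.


lambda_max - lambda_min = 1.88 - 0.73 = 1.15.
lambda_max + lambda_min = 1.88 + 0.73 = 2.61.
delta = 1.15/2.61 = 115/261.

115/261


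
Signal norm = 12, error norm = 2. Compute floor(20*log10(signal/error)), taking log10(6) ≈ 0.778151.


||x||/||e|| = 12/2 = 6.
log10(6) ≈ 0.778151.
20*log10(||x||/||e||) ≈ 20*0.778151 = 15.56302.
floor(15.56302) = 15.

15


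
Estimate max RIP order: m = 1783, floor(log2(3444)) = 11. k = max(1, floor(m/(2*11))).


floor(log2(3444)) = 11.
2*11 = 22.
m/(2*floor(log2(n))) = 1783/22 ≈ 81.0455.
floor = 81.
k = max(1, 81) = 81.

81


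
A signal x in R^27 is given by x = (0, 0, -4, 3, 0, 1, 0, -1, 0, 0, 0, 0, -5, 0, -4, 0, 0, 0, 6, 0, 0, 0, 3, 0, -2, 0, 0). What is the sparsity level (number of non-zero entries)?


Non-zero positions: [2, 3, 5, 7, 12, 14, 18, 22, 24].
Sparsity = 9.

9


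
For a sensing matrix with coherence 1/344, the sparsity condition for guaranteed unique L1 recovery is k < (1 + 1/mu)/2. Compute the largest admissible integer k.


1/mu = 344.
1 + 1/mu = 345.
(1 + 1/mu)/2 = 172.5 is not an integer, so k_max = floor(172.5) = 172.

172


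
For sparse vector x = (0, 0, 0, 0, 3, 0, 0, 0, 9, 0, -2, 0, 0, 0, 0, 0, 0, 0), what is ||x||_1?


Non-zero entries: [(4, 3), (8, 9), (10, -2)]
Absolute values: [3, 9, 2]
||x||_1 = sum = 14.

14


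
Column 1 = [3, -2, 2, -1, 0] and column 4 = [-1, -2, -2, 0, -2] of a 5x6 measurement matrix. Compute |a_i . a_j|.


Inner product: 3*-1 + -2*-2 + 2*-2 + -1*0 + 0*-2
Products: [-3, 4, -4, 0, 0]
Sum = -3.
|dot| = 3.

3


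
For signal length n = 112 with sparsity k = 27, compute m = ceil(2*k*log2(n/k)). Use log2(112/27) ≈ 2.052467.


log2(n/k) = log2(112/27) ≈ 2.052467.
2*k*log2(n/k) ≈ 2*27*2.052467 = 110.833218.
m = ceil(110.833218) = 111.

111


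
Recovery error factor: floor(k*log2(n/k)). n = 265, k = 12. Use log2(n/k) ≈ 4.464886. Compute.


log2(n/k) = log2(265/12) ≈ 4.464886.
k*log2(n/k) ≈ 12*4.464886 = 53.578632.
floor(53.578632) = 53.

53


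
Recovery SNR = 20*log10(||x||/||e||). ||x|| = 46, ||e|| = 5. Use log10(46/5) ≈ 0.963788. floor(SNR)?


||x||/||e|| = 46/5.
log10(46/5) ≈ 0.963788.
20*log10(||x||/||e||) ≈ 20*0.963788 = 19.27576.
floor(19.27576) = 19.

19


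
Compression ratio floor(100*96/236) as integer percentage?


100*m/n = 100*96/236 ≈ 40.678.
floor = 40.

40


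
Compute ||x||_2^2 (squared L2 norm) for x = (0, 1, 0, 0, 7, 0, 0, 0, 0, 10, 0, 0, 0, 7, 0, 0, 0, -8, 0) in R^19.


Non-zero entries: [(1, 1), (4, 7), (9, 10), (13, 7), (17, -8)]
Squares: [1, 49, 100, 49, 64]
||x||_2^2 = sum = 263.

263


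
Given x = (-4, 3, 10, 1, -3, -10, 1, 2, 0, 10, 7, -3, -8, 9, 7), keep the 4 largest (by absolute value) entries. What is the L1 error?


Sorted |x_i| descending: [10, 10, 10, 9, 8, 7, 7, 4, 3, 3, 3, 2, 1, 1, 0]
Keep top 4: [10, 10, 10, 9]
Tail entries: [8, 7, 7, 4, 3, 3, 3, 2, 1, 1, 0]
L1 error = sum of tail = 39.

39


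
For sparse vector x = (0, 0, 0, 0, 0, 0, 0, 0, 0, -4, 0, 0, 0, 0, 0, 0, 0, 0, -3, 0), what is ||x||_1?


Non-zero entries: [(9, -4), (18, -3)]
Absolute values: [4, 3]
||x||_1 = sum = 7.

7


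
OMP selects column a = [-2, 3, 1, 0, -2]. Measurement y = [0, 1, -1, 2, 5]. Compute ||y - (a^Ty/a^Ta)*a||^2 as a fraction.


a^T a = 18.
a^T y = -8.
coeff = -8/18 = -4/9.
||r||^2 = 247/9.

247/9


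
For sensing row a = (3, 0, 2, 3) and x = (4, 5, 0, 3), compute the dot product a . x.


Non-zero terms: ['3*4', '0*5', '3*3']
Products: [12, 0, 9]
y = sum = 21.

21


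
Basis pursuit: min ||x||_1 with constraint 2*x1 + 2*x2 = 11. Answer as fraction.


Axis intercepts:
  x1 = 11/2, x2 = 0: L1 = 11/2
  x1 = 0, x2 = 11/2: L1 = 11/2
x* = (11/2, 0)
||x*||_1 = 11/2.

11/2


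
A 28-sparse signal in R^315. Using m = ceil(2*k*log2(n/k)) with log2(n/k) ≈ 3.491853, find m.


log2(n/k) = log2(315/28) ≈ 3.491853.
2*k*log2(n/k) ≈ 2*28*3.491853 = 195.543768.
m = ceil(195.543768) = 196.

196


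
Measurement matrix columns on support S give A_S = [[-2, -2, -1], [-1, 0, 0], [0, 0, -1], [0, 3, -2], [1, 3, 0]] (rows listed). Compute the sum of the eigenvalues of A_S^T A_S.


Sum of eigenvalues of A_S^T A_S = trace(A_S^T A_S) = sum of squared column norms of A_S.
A_S^T A_S diagonal: [6, 22, 6].
trace = 6 + 22 + 6 = 34.

34


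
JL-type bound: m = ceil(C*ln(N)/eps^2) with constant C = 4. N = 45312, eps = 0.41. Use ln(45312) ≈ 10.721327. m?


ln(45312) ≈ 10.721327.
eps^2 = 0.41^2 = 0.1681.
C*ln(N)/eps^2 ≈ 4*10.721327/0.1681 ≈ 255.1178.
m = ceil(255.1178) = 256.

256


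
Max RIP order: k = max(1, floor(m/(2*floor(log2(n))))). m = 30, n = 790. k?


floor(log2(790)) = 9.
2*9 = 18.
m/(2*floor(log2(n))) = 30/18 ≈ 1.6667.
floor = 1.
k = max(1, 1) = 1.

1


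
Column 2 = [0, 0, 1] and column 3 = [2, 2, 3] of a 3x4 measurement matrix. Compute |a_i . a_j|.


Inner product: 0*2 + 0*2 + 1*3
Products: [0, 0, 3]
Sum = 3.
|dot| = 3.

3


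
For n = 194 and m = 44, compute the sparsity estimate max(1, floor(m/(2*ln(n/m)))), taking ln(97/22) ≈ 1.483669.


n/m = 194/44 = 97/22.
ln(n/m) ≈ 1.483669.
2*ln(n/m) ≈ 2.967338.
m/(2*ln(n/m)) ≈ 44/2.967338 ≈ 14.8281.
floor = 14.
k_max = max(1, 14) = 14.

14


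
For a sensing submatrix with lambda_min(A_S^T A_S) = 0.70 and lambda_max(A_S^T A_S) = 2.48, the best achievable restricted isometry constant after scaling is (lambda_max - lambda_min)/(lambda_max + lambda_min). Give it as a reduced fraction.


lambda_max - lambda_min = 2.48 - 0.70 = 1.78.
lambda_max + lambda_min = 2.48 + 0.70 = 3.18.
delta = 1.78/3.18 = 178/318 = 89/159.

89/159


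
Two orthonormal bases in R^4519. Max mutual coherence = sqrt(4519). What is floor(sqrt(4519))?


67^2 = 4489 <= 4519 < 4624 = 68^2, so 67 <= sqrt(4519) < 68.
floor(sqrt(4519)) = 67.

67


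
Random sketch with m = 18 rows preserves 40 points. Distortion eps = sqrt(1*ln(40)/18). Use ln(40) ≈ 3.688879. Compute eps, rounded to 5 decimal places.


ln(40) ≈ 3.688879.
1*ln(N)/m ≈ 1*3.688879/18 ≈ 0.20493772.
eps = sqrt(0.20493772) ≈ 0.4527005 ≈ 0.45270.

0.45270


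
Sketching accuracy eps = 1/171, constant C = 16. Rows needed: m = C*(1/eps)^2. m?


1/eps = 171.
(1/eps)^2 = 29241.
m = 16*29241 = 467856.

467856


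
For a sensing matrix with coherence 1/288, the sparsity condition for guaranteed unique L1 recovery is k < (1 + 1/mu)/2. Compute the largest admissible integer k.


1/mu = 288.
1 + 1/mu = 289.
(1 + 1/mu)/2 = 144.5 is not an integer, so k_max = floor(144.5) = 144.

144


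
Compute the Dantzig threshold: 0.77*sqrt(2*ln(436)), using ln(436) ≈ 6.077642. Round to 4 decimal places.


ln(436) ≈ 6.077642.
2*ln(n) ≈ 12.155284.
sqrt(2*ln(n)) ≈ sqrt(12.155284) ≈ 3.486443.
threshold ≈ 0.77*3.486443 = 2.68456111 ≈ 2.6846.

2.6846


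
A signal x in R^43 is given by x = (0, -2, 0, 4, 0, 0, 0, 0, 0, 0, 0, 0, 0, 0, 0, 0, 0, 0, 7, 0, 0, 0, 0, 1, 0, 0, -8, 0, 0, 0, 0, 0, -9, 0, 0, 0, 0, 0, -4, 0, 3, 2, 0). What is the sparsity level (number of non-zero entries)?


Non-zero positions: [1, 3, 18, 23, 26, 32, 38, 40, 41].
Sparsity = 9.

9


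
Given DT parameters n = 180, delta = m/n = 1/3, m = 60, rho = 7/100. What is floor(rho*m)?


m = 1/3*180 = 60.
rho = 7/100.
rho*m = 7/100*60 = 4.2.
k = floor(4.2) = 4.

4


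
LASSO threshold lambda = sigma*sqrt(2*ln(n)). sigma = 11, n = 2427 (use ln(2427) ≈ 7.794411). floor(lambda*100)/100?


ln(2427) ≈ 7.794411.
2*ln(n) ≈ 15.588822.
sqrt(2*ln(n)) ≈ sqrt(15.588822) ≈ 3.948268.
lambda ≈ 11*3.948268 = 43.430948.
floor(lambda*100)/100 = 43.43.

43.43


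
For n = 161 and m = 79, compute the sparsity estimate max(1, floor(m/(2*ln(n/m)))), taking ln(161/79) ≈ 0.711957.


n/m = 161/79.
ln(n/m) ≈ 0.711957.
2*ln(n/m) ≈ 1.423914.
m/(2*ln(n/m)) ≈ 79/1.423914 ≈ 55.4809.
floor = 55.
k_max = max(1, 55) = 55.

55


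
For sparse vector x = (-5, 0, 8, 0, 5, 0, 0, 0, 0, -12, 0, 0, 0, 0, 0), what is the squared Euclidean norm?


Non-zero entries: [(0, -5), (2, 8), (4, 5), (9, -12)]
Squares: [25, 64, 25, 144]
||x||_2^2 = sum = 258.

258


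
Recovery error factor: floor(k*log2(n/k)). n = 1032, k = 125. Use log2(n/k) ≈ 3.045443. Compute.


log2(n/k) = log2(1032/125) ≈ 3.045443.
k*log2(n/k) ≈ 125*3.045443 = 380.680375.
floor(380.680375) = 380.

380


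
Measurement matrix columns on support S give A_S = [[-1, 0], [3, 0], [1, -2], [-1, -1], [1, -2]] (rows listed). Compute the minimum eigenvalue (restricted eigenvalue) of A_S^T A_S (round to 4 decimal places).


A_S^T A_S = [[13, -3], [-3, 9]].
trace = 22.
det = 108.
disc = trace^2 - 4*det = 484 - 4*108 = 52.
sqrt(52) ≈ 7.211103.
lam_min = (22 - sqrt(52))/2 ≈ (22 - 7.211103)/2 = 7.3944485 ≈ 7.3944.

7.3944


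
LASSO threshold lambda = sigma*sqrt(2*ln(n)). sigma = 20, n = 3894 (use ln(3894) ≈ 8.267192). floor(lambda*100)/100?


ln(3894) ≈ 8.267192.
2*ln(n) ≈ 16.534384.
sqrt(2*ln(n)) ≈ sqrt(16.534384) ≈ 4.066249.
lambda ≈ 20*4.066249 = 81.32498.
floor(lambda*100)/100 = 81.32.

81.32


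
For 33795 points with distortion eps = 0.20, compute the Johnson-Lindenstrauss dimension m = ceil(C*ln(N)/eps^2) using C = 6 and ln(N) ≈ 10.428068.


ln(33795) ≈ 10.428068.
eps^2 = 0.20^2 = 0.04.
C*ln(N)/eps^2 ≈ 6*10.428068/0.04 ≈ 1564.2102.
m = ceil(1564.2102) = 1565.

1565


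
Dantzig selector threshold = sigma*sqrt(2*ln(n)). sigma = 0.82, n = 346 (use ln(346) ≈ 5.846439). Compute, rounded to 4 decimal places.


ln(346) ≈ 5.846439.
2*ln(n) ≈ 11.692878.
sqrt(2*ln(n)) ≈ sqrt(11.692878) ≈ 3.419485.
threshold ≈ 0.82*3.419485 = 2.8039777 ≈ 2.8040.

2.8040


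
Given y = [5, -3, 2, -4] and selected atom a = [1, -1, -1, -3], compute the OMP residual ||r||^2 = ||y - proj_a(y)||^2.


a^T a = 12.
a^T y = 18.
coeff = 18/12 = 3/2.
||r||^2 = 27.

27


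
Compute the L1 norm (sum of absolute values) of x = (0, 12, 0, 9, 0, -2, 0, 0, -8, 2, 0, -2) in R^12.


Non-zero entries: [(1, 12), (3, 9), (5, -2), (8, -8), (9, 2), (11, -2)]
Absolute values: [12, 9, 2, 8, 2, 2]
||x||_1 = sum = 35.

35


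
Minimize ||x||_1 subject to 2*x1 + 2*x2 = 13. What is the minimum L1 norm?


Axis intercepts:
  x1 = 13/2, x2 = 0: L1 = 13/2
  x1 = 0, x2 = 13/2: L1 = 13/2
x* = (13/2, 0)
||x*||_1 = 13/2.

13/2


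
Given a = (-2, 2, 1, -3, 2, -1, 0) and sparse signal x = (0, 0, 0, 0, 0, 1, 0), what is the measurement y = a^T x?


Non-zero terms: ['-1*1']
Products: [-1]
y = sum = -1.

-1


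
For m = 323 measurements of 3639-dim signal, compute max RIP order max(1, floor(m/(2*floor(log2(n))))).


floor(log2(3639)) = 11.
2*11 = 22.
m/(2*floor(log2(n))) = 323/22 ≈ 14.6818.
floor = 14.
k = max(1, 14) = 14.

14


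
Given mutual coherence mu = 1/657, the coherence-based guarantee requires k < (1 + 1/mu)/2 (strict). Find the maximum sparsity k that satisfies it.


1/mu = 657.
1 + 1/mu = 658.
(1 + 1/mu)/2 = 329 is an integer and the inequality is strict, so k_max = 329 - 1 = 328.

328


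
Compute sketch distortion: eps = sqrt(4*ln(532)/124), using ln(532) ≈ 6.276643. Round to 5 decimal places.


ln(532) ≈ 6.276643.
4*ln(N)/m ≈ 4*6.276643/124 ≈ 0.20247235.
eps = sqrt(0.20247235) ≈ 0.4499693 ≈ 0.44997.

0.44997


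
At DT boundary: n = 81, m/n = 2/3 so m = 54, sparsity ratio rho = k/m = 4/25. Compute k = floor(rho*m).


m = 2/3*81 = 54.
rho = 4/25.
rho*m = 4/25*54 = 8.64.
k = floor(8.64) = 8.

8


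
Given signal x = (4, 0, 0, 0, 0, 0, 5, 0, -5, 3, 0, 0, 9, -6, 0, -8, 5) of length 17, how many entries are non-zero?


Non-zero positions: [0, 6, 8, 9, 12, 13, 15, 16].
Sparsity = 8.

8


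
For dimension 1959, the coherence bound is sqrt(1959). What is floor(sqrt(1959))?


44^2 = 1936 <= 1959 < 2025 = 45^2, so 44 <= sqrt(1959) < 45.
floor(sqrt(1959)) = 44.

44


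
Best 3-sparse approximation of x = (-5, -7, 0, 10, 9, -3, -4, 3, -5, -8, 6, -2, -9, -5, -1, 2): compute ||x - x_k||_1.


Sorted |x_i| descending: [10, 9, 9, 8, 7, 6, 5, 5, 5, 4, 3, 3, 2, 2, 1, 0]
Keep top 3: [10, 9, 9]
Tail entries: [8, 7, 6, 5, 5, 5, 4, 3, 3, 2, 2, 1, 0]
L1 error = sum of tail = 51.

51


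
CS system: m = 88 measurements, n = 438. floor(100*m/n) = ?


100*m/n = 100*88/438 ≈ 20.0913.
floor = 20.

20


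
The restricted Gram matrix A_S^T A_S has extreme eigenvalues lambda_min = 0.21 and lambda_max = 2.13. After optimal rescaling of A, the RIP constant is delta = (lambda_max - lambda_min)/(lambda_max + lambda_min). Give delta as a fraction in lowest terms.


lambda_max - lambda_min = 2.13 - 0.21 = 1.92.
lambda_max + lambda_min = 2.13 + 0.21 = 2.34.
delta = 1.92/2.34 = 192/234 = 32/39.

32/39


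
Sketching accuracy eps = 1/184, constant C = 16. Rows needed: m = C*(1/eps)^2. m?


1/eps = 184.
(1/eps)^2 = 33856.
m = 16*33856 = 541696.

541696


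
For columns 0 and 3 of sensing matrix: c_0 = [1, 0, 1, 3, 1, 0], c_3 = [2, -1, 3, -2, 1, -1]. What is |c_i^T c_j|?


Inner product: 1*2 + 0*-1 + 1*3 + 3*-2 + 1*1 + 0*-1
Products: [2, 0, 3, -6, 1, 0]
Sum = 0.
|dot| = 0.

0


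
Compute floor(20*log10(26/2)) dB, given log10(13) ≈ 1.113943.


||x||/||e|| = 26/2 = 13.
log10(13) ≈ 1.113943.
20*log10(||x||/||e||) ≈ 20*1.113943 = 22.27886.
floor(22.27886) = 22.

22


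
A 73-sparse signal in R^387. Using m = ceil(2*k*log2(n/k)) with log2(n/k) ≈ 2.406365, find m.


log2(n/k) = log2(387/73) ≈ 2.406365.
2*k*log2(n/k) ≈ 2*73*2.406365 = 351.32929.
m = ceil(351.32929) = 352.

352


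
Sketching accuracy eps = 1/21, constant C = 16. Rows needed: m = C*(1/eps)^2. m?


1/eps = 21.
(1/eps)^2 = 441.
m = 16*441 = 7056.

7056


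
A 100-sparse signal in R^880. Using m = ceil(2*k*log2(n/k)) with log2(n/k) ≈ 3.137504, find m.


log2(n/k) = log2(880/100) ≈ 3.137504.
2*k*log2(n/k) ≈ 2*100*3.137504 = 627.5008.
m = ceil(627.5008) = 628.

628


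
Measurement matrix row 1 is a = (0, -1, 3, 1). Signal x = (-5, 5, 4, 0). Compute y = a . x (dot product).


Non-zero terms: ['0*-5', '-1*5', '3*4']
Products: [0, -5, 12]
y = sum = 7.

7


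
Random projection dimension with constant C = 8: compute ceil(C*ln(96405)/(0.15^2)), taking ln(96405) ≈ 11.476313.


ln(96405) ≈ 11.476313.
eps^2 = 0.15^2 = 0.0225.
C*ln(N)/eps^2 ≈ 8*11.476313/0.0225 ≈ 4080.4668.
m = ceil(4080.4668) = 4081.

4081


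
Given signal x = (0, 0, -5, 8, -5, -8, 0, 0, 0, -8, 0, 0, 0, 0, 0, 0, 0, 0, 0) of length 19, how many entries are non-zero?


Non-zero positions: [2, 3, 4, 5, 9].
Sparsity = 5.

5


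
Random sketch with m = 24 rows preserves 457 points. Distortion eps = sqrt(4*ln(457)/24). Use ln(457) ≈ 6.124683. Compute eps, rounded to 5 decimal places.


ln(457) ≈ 6.124683.
4*ln(N)/m ≈ 4*6.124683/24 ≈ 1.0207805.
eps = sqrt(1.0207805) ≈ 1.0103368 ≈ 1.01034.

1.01034


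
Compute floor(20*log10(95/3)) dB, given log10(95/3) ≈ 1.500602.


||x||/||e|| = 95/3.
log10(95/3) ≈ 1.500602.
20*log10(||x||/||e||) ≈ 20*1.500602 = 30.01204.
floor(30.01204) = 30.

30


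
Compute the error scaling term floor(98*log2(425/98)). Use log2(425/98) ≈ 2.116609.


log2(n/k) = log2(425/98) ≈ 2.116609.
k*log2(n/k) ≈ 98*2.116609 = 207.427682.
floor(207.427682) = 207.

207


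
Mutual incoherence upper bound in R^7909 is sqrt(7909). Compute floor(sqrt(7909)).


88^2 = 7744 <= 7909 < 7921 = 89^2, so 88 <= sqrt(7909) < 89.
floor(sqrt(7909)) = 88.

88


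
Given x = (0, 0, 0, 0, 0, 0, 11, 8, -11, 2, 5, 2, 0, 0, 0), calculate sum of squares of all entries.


Non-zero entries: [(6, 11), (7, 8), (8, -11), (9, 2), (10, 5), (11, 2)]
Squares: [121, 64, 121, 4, 25, 4]
||x||_2^2 = sum = 339.

339


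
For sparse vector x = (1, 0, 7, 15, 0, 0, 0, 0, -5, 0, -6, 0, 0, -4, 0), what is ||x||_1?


Non-zero entries: [(0, 1), (2, 7), (3, 15), (8, -5), (10, -6), (13, -4)]
Absolute values: [1, 7, 15, 5, 6, 4]
||x||_1 = sum = 38.

38


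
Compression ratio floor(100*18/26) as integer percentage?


100*m/n = 100*18/26 ≈ 69.2308.
floor = 69.

69


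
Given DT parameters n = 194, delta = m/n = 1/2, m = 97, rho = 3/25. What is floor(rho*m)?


m = 1/2*194 = 97.
rho = 3/25.
rho*m = 3/25*97 = 11.64.
k = floor(11.64) = 11.

11


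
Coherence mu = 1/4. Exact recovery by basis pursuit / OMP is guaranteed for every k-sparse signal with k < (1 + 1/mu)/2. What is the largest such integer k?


1/mu = 4.
1 + 1/mu = 5.
(1 + 1/mu)/2 = 2.5 is not an integer, so k_max = floor(2.5) = 2.

2


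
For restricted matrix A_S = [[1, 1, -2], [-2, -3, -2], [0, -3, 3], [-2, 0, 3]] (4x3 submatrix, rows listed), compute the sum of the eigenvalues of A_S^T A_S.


Sum of eigenvalues of A_S^T A_S = trace(A_S^T A_S) = sum of squared column norms of A_S.
A_S^T A_S diagonal: [9, 19, 26].
trace = 9 + 19 + 26 = 54.

54


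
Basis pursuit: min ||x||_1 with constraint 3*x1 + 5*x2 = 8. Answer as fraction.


Axis intercepts:
  x1 = 8/3, x2 = 0: L1 = 8/3
  x1 = 0, x2 = 8/5: L1 = 8/5
x* = (0, 8/5)
||x*||_1 = 8/5.

8/5


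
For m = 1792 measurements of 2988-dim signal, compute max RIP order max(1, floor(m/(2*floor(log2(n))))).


floor(log2(2988)) = 11.
2*11 = 22.
m/(2*floor(log2(n))) = 1792/22 ≈ 81.4545.
floor = 81.
k = max(1, 81) = 81.

81


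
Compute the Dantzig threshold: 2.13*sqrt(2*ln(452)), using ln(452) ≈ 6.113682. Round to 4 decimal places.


ln(452) ≈ 6.113682.
2*ln(n) ≈ 12.227364.
sqrt(2*ln(n)) ≈ sqrt(12.227364) ≈ 3.496765.
threshold ≈ 2.13*3.496765 = 7.44810945 ≈ 7.4481.

7.4481


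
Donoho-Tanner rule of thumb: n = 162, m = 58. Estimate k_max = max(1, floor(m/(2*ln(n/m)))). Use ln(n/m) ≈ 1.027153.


n/m = 162/58 = 81/29.
ln(n/m) ≈ 1.027153.
2*ln(n/m) ≈ 2.054306.
m/(2*ln(n/m)) ≈ 58/2.054306 ≈ 28.2334.
floor = 28.
k_max = max(1, 28) = 28.

28


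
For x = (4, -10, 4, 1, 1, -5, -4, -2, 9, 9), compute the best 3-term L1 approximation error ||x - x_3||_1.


Sorted |x_i| descending: [10, 9, 9, 5, 4, 4, 4, 2, 1, 1]
Keep top 3: [10, 9, 9]
Tail entries: [5, 4, 4, 4, 2, 1, 1]
L1 error = sum of tail = 21.

21


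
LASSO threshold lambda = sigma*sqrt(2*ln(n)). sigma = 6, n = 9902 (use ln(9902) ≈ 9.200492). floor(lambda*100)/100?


ln(9902) ≈ 9.200492.
2*ln(n) ≈ 18.400984.
sqrt(2*ln(n)) ≈ sqrt(18.400984) ≈ 4.289637.
lambda ≈ 6*4.289637 = 25.737822.
floor(lambda*100)/100 = 25.73.

25.73


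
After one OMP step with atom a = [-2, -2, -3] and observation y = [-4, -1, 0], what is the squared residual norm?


a^T a = 17.
a^T y = 10.
coeff = 10/17 = 10/17.
||r||^2 = 189/17.

189/17


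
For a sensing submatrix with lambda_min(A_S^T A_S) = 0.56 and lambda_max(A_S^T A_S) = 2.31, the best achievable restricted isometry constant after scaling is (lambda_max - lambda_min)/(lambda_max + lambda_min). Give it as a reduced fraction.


lambda_max - lambda_min = 2.31 - 0.56 = 1.75.
lambda_max + lambda_min = 2.31 + 0.56 = 2.87.
delta = 1.75/2.87 = 175/287 = 25/41.

25/41


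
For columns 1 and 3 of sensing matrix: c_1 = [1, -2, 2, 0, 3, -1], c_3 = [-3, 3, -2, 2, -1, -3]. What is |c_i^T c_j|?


Inner product: 1*-3 + -2*3 + 2*-2 + 0*2 + 3*-1 + -1*-3
Products: [-3, -6, -4, 0, -3, 3]
Sum = -13.
|dot| = 13.

13


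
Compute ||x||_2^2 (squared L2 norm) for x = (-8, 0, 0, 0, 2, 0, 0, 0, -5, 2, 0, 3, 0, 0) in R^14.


Non-zero entries: [(0, -8), (4, 2), (8, -5), (9, 2), (11, 3)]
Squares: [64, 4, 25, 4, 9]
||x||_2^2 = sum = 106.

106


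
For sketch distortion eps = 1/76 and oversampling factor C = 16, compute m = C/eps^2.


1/eps = 76.
(1/eps)^2 = 5776.
m = 16*5776 = 92416.

92416


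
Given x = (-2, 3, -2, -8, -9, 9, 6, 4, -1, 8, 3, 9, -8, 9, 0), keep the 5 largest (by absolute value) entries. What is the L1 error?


Sorted |x_i| descending: [9, 9, 9, 9, 8, 8, 8, 6, 4, 3, 3, 2, 2, 1, 0]
Keep top 5: [9, 9, 9, 9, 8]
Tail entries: [8, 8, 6, 4, 3, 3, 2, 2, 1, 0]
L1 error = sum of tail = 37.

37


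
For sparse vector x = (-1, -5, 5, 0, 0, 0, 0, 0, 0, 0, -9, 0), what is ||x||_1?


Non-zero entries: [(0, -1), (1, -5), (2, 5), (10, -9)]
Absolute values: [1, 5, 5, 9]
||x||_1 = sum = 20.

20


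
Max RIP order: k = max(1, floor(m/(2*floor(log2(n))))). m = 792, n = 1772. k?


floor(log2(1772)) = 10.
2*10 = 20.
m/(2*floor(log2(n))) = 792/20 ≈ 39.6.
floor = 39.
k = max(1, 39) = 39.

39


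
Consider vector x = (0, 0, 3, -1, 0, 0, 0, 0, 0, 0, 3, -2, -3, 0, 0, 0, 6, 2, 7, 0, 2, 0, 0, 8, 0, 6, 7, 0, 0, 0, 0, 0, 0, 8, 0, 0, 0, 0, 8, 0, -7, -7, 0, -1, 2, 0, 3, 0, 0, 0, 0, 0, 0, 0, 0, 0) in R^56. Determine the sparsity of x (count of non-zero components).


Non-zero positions: [2, 3, 10, 11, 12, 16, 17, 18, 20, 23, 25, 26, 33, 38, 40, 41, 43, 44, 46].
Sparsity = 19.

19


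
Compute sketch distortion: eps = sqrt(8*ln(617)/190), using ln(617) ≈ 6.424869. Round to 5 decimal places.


ln(617) ≈ 6.424869.
8*ln(N)/m ≈ 8*6.424869/190 ≈ 0.2705208.
eps = sqrt(0.2705208) ≈ 0.5201161 ≈ 0.52012.

0.52012


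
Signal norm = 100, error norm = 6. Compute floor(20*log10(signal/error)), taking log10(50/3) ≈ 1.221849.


||x||/||e|| = 100/6 = 50/3.
log10(50/3) ≈ 1.221849.
20*log10(||x||/||e||) ≈ 20*1.221849 = 24.43698.
floor(24.43698) = 24.

24


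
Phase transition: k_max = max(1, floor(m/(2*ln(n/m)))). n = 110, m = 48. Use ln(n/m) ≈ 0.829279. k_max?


n/m = 110/48 = 55/24.
ln(n/m) ≈ 0.829279.
2*ln(n/m) ≈ 1.658558.
m/(2*ln(n/m)) ≈ 48/1.658558 ≈ 28.9408.
floor = 28.
k_max = max(1, 28) = 28.

28


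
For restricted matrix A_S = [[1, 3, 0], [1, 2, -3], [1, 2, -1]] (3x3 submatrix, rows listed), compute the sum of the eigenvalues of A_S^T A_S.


Sum of eigenvalues of A_S^T A_S = trace(A_S^T A_S) = sum of squared column norms of A_S.
A_S^T A_S diagonal: [3, 17, 10].
trace = 3 + 17 + 10 = 30.

30


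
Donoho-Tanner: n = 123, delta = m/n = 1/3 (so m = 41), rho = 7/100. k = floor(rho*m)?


m = 1/3*123 = 41.
rho = 7/100.
rho*m = 7/100*41 = 2.87.
k = floor(2.87) = 2.

2


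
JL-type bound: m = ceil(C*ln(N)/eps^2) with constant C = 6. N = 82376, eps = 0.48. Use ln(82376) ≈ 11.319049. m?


ln(82376) ≈ 11.319049.
eps^2 = 0.48^2 = 0.2304.
C*ln(N)/eps^2 ≈ 6*11.319049/0.2304 ≈ 294.7669.
m = ceil(294.7669) = 295.

295


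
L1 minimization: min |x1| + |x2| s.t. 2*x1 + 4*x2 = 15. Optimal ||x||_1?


Axis intercepts:
  x1 = 15/2, x2 = 0: L1 = 15/2
  x1 = 0, x2 = 15/4: L1 = 15/4
x* = (0, 15/4)
||x*||_1 = 15/4.

15/4


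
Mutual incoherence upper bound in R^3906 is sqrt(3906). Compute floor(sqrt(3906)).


62^2 = 3844 <= 3906 < 3969 = 63^2, so 62 <= sqrt(3906) < 63.
floor(sqrt(3906)) = 62.

62


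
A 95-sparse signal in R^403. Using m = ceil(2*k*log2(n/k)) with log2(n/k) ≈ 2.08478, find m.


log2(n/k) = log2(403/95) ≈ 2.08478.
2*k*log2(n/k) ≈ 2*95*2.08478 = 396.1082.
m = ceil(396.1082) = 397.

397


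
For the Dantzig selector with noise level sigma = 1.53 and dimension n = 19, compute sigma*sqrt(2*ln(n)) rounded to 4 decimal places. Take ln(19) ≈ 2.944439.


ln(19) ≈ 2.944439.
2*ln(n) ≈ 5.888878.
sqrt(2*ln(n)) ≈ sqrt(5.888878) ≈ 2.426701.
threshold ≈ 1.53*2.426701 = 3.71285253 ≈ 3.7129.

3.7129


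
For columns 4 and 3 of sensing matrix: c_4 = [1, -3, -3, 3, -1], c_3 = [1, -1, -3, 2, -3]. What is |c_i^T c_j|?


Inner product: 1*1 + -3*-1 + -3*-3 + 3*2 + -1*-3
Products: [1, 3, 9, 6, 3]
Sum = 22.
|dot| = 22.

22


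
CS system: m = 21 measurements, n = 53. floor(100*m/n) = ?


100*m/n = 100*21/53 ≈ 39.6226.
floor = 39.

39


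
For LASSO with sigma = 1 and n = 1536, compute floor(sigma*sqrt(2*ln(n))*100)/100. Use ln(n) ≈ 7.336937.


ln(1536) ≈ 7.336937.
2*ln(n) ≈ 14.673874.
sqrt(2*ln(n)) ≈ sqrt(14.673874) ≈ 3.830649.
lambda ≈ 1*3.830649 = 3.830649.
floor(lambda*100)/100 = 3.83.

3.83


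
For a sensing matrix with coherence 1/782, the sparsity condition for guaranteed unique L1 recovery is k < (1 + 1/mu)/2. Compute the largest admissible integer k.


1/mu = 782.
1 + 1/mu = 783.
(1 + 1/mu)/2 = 391.5 is not an integer, so k_max = floor(391.5) = 391.

391


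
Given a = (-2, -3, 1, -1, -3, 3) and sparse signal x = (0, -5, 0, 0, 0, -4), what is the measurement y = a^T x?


Non-zero terms: ['-3*-5', '3*-4']
Products: [15, -12]
y = sum = 3.

3


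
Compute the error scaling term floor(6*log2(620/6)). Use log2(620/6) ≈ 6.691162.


log2(n/k) = log2(620/6) ≈ 6.691162.
k*log2(n/k) ≈ 6*6.691162 = 40.146972.
floor(40.146972) = 40.

40


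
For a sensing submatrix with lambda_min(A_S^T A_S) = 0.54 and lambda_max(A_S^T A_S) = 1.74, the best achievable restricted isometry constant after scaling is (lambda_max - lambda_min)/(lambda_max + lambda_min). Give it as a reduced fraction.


lambda_max - lambda_min = 1.74 - 0.54 = 1.20.
lambda_max + lambda_min = 1.74 + 0.54 = 2.28.
delta = 1.20/2.28 = 120/228 = 10/19.

10/19


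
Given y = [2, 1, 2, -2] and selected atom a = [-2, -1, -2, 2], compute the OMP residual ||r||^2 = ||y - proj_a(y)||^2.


a^T a = 13.
a^T y = -13.
coeff = -13/13 = -1.
||r||^2 = 0.

0


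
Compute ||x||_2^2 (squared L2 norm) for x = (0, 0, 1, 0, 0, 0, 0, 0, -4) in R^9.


Non-zero entries: [(2, 1), (8, -4)]
Squares: [1, 16]
||x||_2^2 = sum = 17.

17


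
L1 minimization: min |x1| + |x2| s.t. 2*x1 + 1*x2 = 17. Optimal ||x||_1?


Axis intercepts:
  x1 = 17/2, x2 = 0: L1 = 17/2
  x1 = 0, x2 = 17: L1 = 17
x* = (17/2, 0)
||x*||_1 = 17/2.

17/2


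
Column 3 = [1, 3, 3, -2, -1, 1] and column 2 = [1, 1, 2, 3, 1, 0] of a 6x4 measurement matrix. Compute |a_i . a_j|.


Inner product: 1*1 + 3*1 + 3*2 + -2*3 + -1*1 + 1*0
Products: [1, 3, 6, -6, -1, 0]
Sum = 3.
|dot| = 3.

3


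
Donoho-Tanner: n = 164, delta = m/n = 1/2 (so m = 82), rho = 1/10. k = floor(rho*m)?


m = 1/2*164 = 82.
rho = 1/10.
rho*m = 1/10*82 = 8.2.
k = floor(8.2) = 8.

8


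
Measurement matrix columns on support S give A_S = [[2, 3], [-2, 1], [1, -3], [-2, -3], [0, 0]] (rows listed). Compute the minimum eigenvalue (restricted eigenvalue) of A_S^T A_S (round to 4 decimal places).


A_S^T A_S = [[13, 7], [7, 28]].
trace = 41.
det = 315.
disc = trace^2 - 4*det = 1681 - 4*315 = 421.
sqrt(421) ≈ 20.518285.
lam_min = (41 - sqrt(421))/2 ≈ (41 - 20.518285)/2 = 10.2408575 ≈ 10.2409.

10.2409


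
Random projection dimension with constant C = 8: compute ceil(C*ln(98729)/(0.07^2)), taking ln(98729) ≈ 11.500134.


ln(98729) ≈ 11.500134.
eps^2 = 0.07^2 = 0.0049.
C*ln(N)/eps^2 ≈ 8*11.500134/0.0049 ≈ 18775.729.
m = ceil(18775.729) = 18776.

18776


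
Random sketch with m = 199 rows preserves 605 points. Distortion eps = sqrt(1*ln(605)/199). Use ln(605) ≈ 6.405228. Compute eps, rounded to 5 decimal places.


ln(605) ≈ 6.405228.
1*ln(N)/m ≈ 1*6.405228/199 ≈ 0.03218708.
eps = sqrt(0.03218708) ≈ 0.1794076 ≈ 0.17941.

0.17941


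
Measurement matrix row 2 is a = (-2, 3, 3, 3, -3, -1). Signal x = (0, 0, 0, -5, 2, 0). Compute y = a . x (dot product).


Non-zero terms: ['3*-5', '-3*2']
Products: [-15, -6]
y = sum = -21.

-21


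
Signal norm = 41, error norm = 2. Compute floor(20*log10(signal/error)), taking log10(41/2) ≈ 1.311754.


||x||/||e|| = 41/2.
log10(41/2) ≈ 1.311754.
20*log10(||x||/||e||) ≈ 20*1.311754 = 26.23508.
floor(26.23508) = 26.

26


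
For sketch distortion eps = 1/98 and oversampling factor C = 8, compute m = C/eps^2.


1/eps = 98.
(1/eps)^2 = 9604.
m = 8*9604 = 76832.

76832


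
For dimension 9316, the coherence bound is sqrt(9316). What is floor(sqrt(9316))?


96^2 = 9216 <= 9316 < 9409 = 97^2, so 96 <= sqrt(9316) < 97.
floor(sqrt(9316)) = 96.

96


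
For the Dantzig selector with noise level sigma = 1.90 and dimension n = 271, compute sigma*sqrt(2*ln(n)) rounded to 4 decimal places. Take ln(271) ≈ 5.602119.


ln(271) ≈ 5.602119.
2*ln(n) ≈ 11.204238.
sqrt(2*ln(n)) ≈ sqrt(11.204238) ≈ 3.347273.
threshold ≈ 1.90*3.347273 = 6.3598187 ≈ 6.3598.

6.3598


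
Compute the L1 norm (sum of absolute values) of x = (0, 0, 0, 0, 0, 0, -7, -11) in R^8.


Non-zero entries: [(6, -7), (7, -11)]
Absolute values: [7, 11]
||x||_1 = sum = 18.

18
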